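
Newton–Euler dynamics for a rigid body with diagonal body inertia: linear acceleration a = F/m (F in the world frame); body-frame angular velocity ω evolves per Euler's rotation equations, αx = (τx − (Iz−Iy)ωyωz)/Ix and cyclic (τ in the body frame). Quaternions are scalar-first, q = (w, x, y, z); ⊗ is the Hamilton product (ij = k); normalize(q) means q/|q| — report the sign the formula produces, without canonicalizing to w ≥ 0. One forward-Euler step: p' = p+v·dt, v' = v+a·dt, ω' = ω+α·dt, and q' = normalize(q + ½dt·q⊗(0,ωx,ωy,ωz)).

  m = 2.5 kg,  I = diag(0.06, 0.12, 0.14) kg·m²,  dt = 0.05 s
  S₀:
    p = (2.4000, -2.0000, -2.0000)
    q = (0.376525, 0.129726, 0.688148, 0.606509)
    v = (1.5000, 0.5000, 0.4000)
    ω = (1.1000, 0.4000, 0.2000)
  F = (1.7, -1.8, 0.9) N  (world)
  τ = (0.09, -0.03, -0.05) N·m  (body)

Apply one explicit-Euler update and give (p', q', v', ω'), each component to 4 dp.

a = F/m = (0.6800, -0.7200, 0.3600)
new position p' = (2.4750, -1.9750, -1.9800)
new velocity v' = (1.5340, 0.4640, 0.4180)
angular accel α = (1.4733, -0.1033, -0.5457)
ω + α·dt = (1.1737, 0.3948, 0.1727)
q⊗(0,ω) = (-0.5392596, 0.3092035, 0.7918247, -0.6297674)
q' = normalize(q + ½dt·q⊗(0,ω)) = (0.3629, 0.1374, 0.7076, 0.5905)

p' = (2.4750, -1.9750, -1.9800)
q' = (0.3629, 0.1374, 0.7076, 0.5905)
v' = (1.5340, 0.4640, 0.4180)
ω' = (1.1737, 0.3948, 0.1727)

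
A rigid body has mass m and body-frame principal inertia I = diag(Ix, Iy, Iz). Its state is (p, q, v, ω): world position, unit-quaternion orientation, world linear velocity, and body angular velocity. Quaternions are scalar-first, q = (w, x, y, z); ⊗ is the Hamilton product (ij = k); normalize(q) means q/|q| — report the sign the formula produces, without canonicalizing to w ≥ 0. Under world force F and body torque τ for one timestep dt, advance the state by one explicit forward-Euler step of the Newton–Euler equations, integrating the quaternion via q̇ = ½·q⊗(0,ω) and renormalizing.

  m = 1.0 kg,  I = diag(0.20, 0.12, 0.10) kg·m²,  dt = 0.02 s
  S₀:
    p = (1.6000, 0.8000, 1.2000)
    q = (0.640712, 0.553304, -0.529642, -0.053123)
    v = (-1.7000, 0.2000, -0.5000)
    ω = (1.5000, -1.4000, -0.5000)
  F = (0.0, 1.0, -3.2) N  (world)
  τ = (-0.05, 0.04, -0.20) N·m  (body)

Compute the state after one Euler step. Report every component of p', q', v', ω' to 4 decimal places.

p' = (1.5660, 0.8040, 1.1900)
q' = (0.6246, 0.5647, -0.5365, -0.0561)
v' = (-1.7000, 0.2200, -0.5640)
ω' = (1.4964, -1.3808, -0.5736)

new position p' = (1.5660, 0.8040, 1.1900)
v' = v + a·dt = (-1.7000, 0.2200, -0.5640)
α = I⁻¹(τ − ω×Iω) = (-0.1800, 0.9583, -3.6800)
ω + α·dt = (1.4964, -1.3808, -0.5736)
q⊗(0,ω) = (-1.5980163, 1.1515168, -0.7000293, -0.3005186)
q + ½dt·q⊗(0,ω), renormalized = (0.6246, 0.5647, -0.5365, -0.0561)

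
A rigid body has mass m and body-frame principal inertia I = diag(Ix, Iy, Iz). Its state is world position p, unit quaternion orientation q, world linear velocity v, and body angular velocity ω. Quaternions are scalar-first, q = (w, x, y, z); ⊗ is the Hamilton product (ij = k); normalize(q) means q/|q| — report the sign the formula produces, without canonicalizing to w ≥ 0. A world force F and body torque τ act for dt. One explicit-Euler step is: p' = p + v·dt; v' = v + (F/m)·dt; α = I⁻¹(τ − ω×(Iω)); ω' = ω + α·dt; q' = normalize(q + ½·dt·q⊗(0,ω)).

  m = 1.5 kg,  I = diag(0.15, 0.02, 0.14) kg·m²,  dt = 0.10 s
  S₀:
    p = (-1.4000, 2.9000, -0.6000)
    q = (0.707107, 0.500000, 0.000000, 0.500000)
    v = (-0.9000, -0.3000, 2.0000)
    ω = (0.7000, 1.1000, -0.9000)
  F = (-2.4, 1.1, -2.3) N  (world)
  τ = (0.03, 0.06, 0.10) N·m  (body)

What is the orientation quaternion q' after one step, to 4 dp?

q' = (0.7099, 0.4957, 0.0786, 0.4941)

Hamilton product q⊗(0,ω) = (0.1000000, -0.0550251, 1.5778177, -0.0863963)
q + ½dt·q⊗(0,ω), renormalized = (0.7099, 0.4957, 0.0786, 0.4941)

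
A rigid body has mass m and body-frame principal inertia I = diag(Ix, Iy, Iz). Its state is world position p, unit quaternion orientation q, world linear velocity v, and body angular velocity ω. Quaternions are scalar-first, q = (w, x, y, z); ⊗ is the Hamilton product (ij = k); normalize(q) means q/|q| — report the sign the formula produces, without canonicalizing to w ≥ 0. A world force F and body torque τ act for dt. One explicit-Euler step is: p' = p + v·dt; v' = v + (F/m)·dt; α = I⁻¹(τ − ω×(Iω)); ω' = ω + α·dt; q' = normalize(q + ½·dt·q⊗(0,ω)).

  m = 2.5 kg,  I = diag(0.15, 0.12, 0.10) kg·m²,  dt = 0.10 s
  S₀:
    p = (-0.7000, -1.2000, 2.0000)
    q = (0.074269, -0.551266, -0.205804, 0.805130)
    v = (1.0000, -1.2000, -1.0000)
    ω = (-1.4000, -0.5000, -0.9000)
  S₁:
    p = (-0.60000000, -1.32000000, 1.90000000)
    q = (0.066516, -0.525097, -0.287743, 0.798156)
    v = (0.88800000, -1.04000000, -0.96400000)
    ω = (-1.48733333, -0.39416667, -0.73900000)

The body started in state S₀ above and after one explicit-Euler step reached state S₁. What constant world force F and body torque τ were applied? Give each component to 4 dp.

rate change Δω = (-0.08733333, 0.10583333, 0.16100000)
gyro term ω₀×Iω₀ = (-0.0090, 0.0630, -0.0210)
I·α + gyro = (-0.1400, 0.1900, 0.1400)
velocity change Δv = (-0.11200000, 0.16000000, 0.03600000)
applied force F = (-2.8000, 4.0000, 0.9000)

F = (-2.8000, 4.0000, 0.9000)
τ = (-0.1400, 0.1900, 0.1400)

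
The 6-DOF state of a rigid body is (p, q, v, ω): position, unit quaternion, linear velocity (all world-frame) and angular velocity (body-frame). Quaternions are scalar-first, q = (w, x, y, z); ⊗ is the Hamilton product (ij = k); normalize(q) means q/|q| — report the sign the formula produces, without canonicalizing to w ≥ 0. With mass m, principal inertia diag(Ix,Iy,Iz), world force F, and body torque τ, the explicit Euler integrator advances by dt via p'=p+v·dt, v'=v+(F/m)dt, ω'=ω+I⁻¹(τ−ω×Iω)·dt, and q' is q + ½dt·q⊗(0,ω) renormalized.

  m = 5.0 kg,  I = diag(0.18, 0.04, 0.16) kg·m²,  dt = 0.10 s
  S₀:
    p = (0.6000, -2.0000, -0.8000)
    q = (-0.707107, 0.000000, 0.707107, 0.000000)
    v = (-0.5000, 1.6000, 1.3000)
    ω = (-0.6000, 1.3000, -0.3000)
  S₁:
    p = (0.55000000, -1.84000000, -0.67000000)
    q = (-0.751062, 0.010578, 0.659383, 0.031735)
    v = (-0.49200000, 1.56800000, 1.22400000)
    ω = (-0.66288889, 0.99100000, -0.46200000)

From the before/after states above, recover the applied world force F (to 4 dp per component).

F = (0.4000, -1.6000, -3.8000)

Δv = v₁−v₀ = (0.00800000, -0.03200000, -0.07600000)
m·(v₁−v₀)/dt = (0.4000, -1.6000, -3.8000)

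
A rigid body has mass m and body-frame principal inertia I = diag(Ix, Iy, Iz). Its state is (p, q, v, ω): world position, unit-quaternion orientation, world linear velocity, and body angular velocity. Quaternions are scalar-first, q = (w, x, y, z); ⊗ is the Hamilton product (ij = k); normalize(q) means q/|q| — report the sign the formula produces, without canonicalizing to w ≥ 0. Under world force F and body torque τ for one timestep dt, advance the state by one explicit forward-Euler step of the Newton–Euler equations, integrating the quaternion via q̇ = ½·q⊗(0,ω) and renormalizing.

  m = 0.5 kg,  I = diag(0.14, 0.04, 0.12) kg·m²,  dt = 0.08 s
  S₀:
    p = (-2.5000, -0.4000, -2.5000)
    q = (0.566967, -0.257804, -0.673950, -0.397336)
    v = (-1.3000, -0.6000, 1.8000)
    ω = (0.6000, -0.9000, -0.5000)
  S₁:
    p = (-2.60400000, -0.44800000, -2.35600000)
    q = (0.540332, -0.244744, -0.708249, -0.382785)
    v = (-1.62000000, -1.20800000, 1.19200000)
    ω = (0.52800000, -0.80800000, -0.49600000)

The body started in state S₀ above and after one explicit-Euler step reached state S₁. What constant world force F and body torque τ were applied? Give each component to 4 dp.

ω₁ − ω₀ = (-0.07200000, 0.09200000, 0.00400000)
I·α + gyro = (-0.0900, 0.0400, 0.0600)
v₁ − v₀ = (-0.32000000, -0.60800000, -0.60800000)
m·(v₁−v₀)/dt = (-2.0000, -3.8000, -3.8000)

F = (-2.0000, -3.8000, -3.8000)
τ = (-0.0900, 0.0400, 0.0600)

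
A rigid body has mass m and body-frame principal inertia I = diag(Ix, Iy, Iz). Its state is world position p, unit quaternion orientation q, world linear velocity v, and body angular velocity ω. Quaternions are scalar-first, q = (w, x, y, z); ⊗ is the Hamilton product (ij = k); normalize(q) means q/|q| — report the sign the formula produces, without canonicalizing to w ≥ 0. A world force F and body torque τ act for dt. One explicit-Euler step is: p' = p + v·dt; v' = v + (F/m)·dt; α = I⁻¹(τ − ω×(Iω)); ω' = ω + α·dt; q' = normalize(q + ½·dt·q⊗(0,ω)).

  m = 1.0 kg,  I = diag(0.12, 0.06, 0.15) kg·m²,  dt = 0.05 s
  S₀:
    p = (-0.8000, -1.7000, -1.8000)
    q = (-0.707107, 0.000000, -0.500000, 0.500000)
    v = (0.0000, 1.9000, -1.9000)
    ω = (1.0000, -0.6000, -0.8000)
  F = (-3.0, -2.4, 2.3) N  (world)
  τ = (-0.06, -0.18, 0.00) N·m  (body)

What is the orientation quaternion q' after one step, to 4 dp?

q' = (-0.7042, -0.0002, -0.4766, 0.5263)

q⊗(0,ω) = (0.1000000, -0.0071070, 0.9242642, 1.0656856)
updated quaternion q' = (-0.7042, -0.0002, -0.4766, 0.5263)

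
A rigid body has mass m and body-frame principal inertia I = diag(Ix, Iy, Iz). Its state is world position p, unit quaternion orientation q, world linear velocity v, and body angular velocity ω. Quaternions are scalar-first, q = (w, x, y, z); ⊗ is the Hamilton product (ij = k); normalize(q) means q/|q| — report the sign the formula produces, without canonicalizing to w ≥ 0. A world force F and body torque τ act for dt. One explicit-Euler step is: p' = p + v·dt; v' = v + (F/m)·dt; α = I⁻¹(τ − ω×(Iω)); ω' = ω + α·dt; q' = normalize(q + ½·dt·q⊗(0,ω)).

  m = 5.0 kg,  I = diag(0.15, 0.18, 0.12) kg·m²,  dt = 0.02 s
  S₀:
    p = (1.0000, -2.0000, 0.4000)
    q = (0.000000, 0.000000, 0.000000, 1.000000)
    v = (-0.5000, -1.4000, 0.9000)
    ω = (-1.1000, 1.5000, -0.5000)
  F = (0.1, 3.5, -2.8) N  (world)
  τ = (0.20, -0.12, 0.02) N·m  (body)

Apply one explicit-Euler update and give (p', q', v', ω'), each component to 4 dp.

ω×(Iω) gyroscopic = (0.0450, 0.0165, -0.0495)
angular accel α = (1.0333, -0.7583, 0.5792)
ω + α·dt = (-1.0793, 1.4848, -0.4884)
2q̇ = q⊗(0,ω) = (0.5000000, -1.5000000, -1.1000000, 0.0000000)
q + ½dt·q⊗(0,ω), renormalized = (0.0050, -0.0150, -0.0110, 0.9998)
p + v·dt = (0.9900, -2.0280, 0.4180)
v' = v + a·dt = (-0.4996, -1.3860, 0.8888)

p' = (0.9900, -2.0280, 0.4180)
q' = (0.0050, -0.0150, -0.0110, 0.9998)
v' = (-0.4996, -1.3860, 0.8888)
ω' = (-1.0793, 1.4848, -0.4884)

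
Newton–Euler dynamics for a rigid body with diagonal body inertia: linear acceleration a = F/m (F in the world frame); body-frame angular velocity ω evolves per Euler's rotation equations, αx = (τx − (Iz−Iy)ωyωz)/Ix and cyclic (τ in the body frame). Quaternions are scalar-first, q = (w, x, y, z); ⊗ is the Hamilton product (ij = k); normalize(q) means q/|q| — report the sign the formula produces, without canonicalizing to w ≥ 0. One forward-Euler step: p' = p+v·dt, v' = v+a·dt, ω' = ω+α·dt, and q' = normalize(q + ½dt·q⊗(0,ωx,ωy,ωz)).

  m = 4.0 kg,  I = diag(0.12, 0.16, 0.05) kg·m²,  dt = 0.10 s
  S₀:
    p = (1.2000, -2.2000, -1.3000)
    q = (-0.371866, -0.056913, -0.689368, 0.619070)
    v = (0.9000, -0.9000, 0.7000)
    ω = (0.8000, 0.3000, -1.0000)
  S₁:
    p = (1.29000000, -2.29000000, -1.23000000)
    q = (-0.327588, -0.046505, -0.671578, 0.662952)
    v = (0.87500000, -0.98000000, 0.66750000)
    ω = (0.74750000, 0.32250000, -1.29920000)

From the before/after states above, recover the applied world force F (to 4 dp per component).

Δv = v₁−v₀ = (-0.02500000, -0.08000000, -0.03250000)
F = m·Δv/dt = (-1.0000, -3.2000, -1.3000)

F = (-1.0000, -3.2000, -1.3000)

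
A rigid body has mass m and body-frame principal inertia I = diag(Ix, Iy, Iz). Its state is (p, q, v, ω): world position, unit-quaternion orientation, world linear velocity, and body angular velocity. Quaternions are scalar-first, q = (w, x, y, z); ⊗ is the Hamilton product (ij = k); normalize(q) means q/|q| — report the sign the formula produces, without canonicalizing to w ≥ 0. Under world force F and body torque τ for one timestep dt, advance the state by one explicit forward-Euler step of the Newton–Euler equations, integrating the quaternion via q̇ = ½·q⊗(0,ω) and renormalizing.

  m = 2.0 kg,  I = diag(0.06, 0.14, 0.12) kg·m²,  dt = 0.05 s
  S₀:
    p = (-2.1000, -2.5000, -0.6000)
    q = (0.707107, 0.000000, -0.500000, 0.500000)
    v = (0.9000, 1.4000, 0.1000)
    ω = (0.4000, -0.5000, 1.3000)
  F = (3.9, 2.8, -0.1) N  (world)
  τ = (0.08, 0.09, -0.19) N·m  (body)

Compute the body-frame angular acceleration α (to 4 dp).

α = (1.1167, 0.8657, -1.4500)

precession coupling ω×(Iω) = (0.0130, -0.0312, -0.0160)
(τ − ω×Iω)/I = (1.1167, 0.8657, -1.4500)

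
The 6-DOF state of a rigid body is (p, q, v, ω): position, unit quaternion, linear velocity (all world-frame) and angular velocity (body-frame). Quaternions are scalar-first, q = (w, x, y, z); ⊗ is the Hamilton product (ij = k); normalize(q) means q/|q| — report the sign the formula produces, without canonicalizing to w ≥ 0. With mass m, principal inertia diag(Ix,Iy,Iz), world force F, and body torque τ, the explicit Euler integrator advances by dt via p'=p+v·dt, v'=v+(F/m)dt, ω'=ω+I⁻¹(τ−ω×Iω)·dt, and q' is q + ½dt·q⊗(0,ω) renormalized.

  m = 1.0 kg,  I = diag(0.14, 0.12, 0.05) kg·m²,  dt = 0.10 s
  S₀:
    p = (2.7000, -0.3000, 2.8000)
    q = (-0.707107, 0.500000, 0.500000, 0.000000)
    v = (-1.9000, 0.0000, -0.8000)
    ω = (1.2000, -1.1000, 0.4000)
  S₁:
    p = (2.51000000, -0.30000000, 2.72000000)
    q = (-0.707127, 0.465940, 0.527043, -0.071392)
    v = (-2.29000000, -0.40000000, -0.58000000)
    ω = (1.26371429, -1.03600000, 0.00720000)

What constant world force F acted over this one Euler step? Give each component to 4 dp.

F = (-3.9000, -4.0000, 2.2000)

v₁ − v₀ = (-0.39000000, -0.40000000, 0.22000000)
applied force F = (-3.9000, -4.0000, 2.2000)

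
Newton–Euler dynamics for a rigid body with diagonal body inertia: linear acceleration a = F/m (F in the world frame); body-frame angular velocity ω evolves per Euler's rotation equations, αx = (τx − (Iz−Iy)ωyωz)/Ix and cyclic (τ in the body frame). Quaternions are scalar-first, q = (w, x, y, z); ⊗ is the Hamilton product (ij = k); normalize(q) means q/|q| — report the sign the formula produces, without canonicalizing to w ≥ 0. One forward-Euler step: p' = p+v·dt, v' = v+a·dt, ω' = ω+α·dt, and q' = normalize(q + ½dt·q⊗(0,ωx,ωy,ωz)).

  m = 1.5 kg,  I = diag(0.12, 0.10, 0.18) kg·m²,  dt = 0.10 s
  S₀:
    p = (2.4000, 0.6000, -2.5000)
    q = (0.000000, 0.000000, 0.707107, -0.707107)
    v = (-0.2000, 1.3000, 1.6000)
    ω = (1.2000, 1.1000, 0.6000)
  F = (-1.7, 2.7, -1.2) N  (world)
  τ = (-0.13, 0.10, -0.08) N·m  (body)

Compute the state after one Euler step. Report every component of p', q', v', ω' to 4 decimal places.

α = I⁻¹(τ − ω×Iω) = (-1.5233, 1.4320, -0.2978)
ω + α·dt = (1.0477, 1.2432, 0.5702)
q⊗(0,ω) = (-0.3535535, 1.2020819, -0.8485284, -0.8485284)
q + ½dt·q⊗(0,ω), renormalized = (-0.0176, 0.0599, 0.6622, -0.7467)
a = (-1.1333, 1.8000, -0.8000)
p + v·dt = (2.3800, 0.7300, -2.3400)
new velocity v' = (-0.3133, 1.4800, 1.5200)

p' = (2.3800, 0.7300, -2.3400)
q' = (-0.0176, 0.0599, 0.6622, -0.7467)
v' = (-0.3133, 1.4800, 1.5200)
ω' = (1.0477, 1.2432, 0.5702)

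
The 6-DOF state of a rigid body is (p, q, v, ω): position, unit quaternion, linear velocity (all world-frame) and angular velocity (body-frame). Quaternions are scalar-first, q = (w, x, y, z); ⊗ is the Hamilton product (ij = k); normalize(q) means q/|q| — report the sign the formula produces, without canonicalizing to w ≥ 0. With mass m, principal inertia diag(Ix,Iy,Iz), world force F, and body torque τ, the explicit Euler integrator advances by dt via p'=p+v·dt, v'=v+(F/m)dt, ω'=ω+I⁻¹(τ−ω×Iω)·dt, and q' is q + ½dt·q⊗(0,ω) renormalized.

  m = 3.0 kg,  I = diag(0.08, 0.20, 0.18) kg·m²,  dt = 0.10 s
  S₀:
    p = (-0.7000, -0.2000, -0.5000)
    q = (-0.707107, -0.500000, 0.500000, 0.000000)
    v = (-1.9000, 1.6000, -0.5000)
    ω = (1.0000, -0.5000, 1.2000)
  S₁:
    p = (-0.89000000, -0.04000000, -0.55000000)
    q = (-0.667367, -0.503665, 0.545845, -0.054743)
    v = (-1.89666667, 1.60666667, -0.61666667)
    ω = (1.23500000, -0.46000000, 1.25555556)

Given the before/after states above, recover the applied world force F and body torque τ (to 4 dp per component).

Δv = v₁−v₀ = (0.00333333, 0.00666667, -0.11666667)
applied force F = (0.1000, 0.2000, -3.5000)
rate change Δω = (0.23500000, 0.04000000, 0.05555556)
τ = I·(Δω/dt) + ω₀×(Iω₀) = (0.2000, -0.0400, 0.0400)

F = (0.1000, 0.2000, -3.5000)
τ = (0.2000, -0.0400, 0.0400)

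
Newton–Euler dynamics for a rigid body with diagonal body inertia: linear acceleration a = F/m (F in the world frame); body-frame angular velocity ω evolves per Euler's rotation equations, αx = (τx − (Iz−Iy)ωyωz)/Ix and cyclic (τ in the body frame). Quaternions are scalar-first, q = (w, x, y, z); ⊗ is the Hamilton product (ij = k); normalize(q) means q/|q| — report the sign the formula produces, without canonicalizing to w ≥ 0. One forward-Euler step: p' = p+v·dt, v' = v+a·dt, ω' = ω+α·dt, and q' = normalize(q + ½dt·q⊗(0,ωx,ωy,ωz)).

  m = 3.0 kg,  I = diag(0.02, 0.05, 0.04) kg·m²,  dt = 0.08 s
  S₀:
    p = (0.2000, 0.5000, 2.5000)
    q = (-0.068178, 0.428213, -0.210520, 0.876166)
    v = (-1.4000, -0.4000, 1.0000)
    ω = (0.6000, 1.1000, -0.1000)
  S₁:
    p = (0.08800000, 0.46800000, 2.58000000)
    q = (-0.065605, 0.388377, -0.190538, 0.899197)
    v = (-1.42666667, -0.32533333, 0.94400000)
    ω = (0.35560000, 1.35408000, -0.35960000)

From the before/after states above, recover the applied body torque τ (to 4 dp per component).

ω₁ − ω₀ = (-0.24440000, 0.25408000, -0.25960000)
ω₀×(Iω₀) = (0.0011, 0.0012, 0.0198)
τ = I·(Δω/dt) + ω₀×(Iω₀) = (-0.0600, 0.1600, -0.1100)

τ = (-0.0600, 0.1600, -0.1100)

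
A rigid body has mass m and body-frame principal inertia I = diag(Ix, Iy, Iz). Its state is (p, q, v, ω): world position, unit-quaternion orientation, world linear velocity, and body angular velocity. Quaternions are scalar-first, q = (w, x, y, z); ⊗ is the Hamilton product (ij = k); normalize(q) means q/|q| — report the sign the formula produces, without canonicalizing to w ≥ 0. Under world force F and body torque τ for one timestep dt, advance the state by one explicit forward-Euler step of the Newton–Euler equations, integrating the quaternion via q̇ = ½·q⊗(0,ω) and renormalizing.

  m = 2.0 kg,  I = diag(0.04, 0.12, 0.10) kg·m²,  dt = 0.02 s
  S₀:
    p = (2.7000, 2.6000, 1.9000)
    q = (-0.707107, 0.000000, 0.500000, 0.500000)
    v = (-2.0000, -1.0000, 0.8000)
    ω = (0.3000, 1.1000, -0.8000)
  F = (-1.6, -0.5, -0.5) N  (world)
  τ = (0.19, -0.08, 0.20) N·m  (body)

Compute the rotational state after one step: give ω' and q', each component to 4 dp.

ω×(Iω) gyroscopic = (0.0176, 0.0144, 0.0264)
α = I⁻¹(τ − ω×Iω) = (4.3100, -0.7867, 1.7360)
ω' = ω + α·dt = (0.3862, 1.0843, -0.7653)
Hamilton product q⊗(0,ω) = (-0.1500000, -1.1621321, -0.6278177, 0.4156856)
updated quaternion q' = (-0.7085, -0.0116, 0.4937, 0.5041)

ω' = (0.3862, 1.0843, -0.7653)
q' = (-0.7085, -0.0116, 0.4937, 0.5041)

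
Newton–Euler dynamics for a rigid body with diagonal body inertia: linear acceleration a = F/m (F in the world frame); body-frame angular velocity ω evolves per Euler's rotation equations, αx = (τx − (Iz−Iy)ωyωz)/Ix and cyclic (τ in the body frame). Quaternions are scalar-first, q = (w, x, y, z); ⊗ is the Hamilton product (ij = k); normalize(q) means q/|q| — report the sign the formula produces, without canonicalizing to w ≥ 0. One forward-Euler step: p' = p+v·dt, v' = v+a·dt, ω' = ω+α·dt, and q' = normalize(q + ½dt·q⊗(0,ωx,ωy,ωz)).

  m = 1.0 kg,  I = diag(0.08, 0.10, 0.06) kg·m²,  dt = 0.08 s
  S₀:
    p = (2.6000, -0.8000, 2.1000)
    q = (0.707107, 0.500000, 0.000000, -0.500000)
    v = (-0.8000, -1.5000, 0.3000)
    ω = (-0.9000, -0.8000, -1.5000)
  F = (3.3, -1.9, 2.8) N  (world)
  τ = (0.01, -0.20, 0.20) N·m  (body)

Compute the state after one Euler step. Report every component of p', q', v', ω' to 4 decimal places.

p' = (2.5360, -0.9200, 2.1240)
q' = (0.6931, 0.4572, 0.0253, -0.5568)
v' = (-0.5360, -1.6520, 0.5240)
ω' = (-0.8420, -0.9816, -1.2525)

a = F/m = (3.3000, -1.9000, 2.8000)
p' = p + v·dt = (2.5360, -0.9200, 2.1240)
v + (F/m)dt = (-0.5360, -1.6520, 0.5240)
α = I⁻¹(τ − ω×Iω) = (0.7250, -2.2700, 3.0933)
ω + α·dt = (-0.8420, -0.9816, -1.2525)
q⊗(0,ω) = (-0.3000000, -1.0363963, 0.6343144, -1.4606605)
q' = normalize(q + ½dt·q⊗(0,ω)) = (0.6931, 0.4572, 0.0253, -0.5568)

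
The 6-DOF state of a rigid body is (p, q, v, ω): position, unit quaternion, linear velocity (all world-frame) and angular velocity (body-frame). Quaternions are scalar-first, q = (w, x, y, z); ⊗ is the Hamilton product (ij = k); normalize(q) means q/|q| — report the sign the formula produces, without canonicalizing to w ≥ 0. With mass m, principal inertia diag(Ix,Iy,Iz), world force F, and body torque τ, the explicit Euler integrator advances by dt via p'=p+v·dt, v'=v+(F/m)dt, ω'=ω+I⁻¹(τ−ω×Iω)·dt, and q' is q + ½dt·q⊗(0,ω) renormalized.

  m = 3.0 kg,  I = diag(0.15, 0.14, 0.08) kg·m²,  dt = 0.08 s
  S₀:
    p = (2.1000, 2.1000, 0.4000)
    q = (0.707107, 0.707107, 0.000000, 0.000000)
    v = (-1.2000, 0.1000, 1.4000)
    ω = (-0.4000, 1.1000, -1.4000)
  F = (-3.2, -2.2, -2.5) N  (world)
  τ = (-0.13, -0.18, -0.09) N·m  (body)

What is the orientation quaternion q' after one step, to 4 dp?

q' = (0.7165, 0.6939, 0.0705, -0.0085)

Hamilton product q⊗(0,ω) = (0.2828428, -0.2828428, 1.7677675, -0.2121321)
q + ½dt·q⊗(0,ω), renormalized = (0.7165, 0.6939, 0.0705, -0.0085)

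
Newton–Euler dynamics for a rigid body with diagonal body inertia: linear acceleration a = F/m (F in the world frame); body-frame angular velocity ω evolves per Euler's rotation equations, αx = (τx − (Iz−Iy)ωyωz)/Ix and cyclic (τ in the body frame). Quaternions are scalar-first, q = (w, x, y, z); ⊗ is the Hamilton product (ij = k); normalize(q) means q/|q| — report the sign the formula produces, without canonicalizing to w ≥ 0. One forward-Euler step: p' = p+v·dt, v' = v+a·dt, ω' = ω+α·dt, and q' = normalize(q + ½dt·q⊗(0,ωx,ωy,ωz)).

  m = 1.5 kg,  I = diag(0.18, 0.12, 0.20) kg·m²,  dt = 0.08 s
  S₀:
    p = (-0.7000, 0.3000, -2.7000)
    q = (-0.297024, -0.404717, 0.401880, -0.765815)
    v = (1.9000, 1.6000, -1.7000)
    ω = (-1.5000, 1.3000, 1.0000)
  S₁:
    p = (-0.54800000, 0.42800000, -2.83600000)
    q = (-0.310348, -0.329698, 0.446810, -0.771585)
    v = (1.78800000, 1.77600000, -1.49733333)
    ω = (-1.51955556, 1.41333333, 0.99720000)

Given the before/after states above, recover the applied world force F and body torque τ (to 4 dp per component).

F = (-2.1000, 3.3000, 3.8000)
τ = (0.0600, 0.2000, 0.1100)

ω₁ − ω₀ = (-0.01955556, 0.11333333, -0.00280000)
applied torque τ = (0.0600, 0.2000, 0.1100)
Δv = v₁−v₀ = (-0.11200000, 0.17600000, 0.20266667)
m·(v₁−v₀)/dt = (-2.1000, 3.3000, 3.8000)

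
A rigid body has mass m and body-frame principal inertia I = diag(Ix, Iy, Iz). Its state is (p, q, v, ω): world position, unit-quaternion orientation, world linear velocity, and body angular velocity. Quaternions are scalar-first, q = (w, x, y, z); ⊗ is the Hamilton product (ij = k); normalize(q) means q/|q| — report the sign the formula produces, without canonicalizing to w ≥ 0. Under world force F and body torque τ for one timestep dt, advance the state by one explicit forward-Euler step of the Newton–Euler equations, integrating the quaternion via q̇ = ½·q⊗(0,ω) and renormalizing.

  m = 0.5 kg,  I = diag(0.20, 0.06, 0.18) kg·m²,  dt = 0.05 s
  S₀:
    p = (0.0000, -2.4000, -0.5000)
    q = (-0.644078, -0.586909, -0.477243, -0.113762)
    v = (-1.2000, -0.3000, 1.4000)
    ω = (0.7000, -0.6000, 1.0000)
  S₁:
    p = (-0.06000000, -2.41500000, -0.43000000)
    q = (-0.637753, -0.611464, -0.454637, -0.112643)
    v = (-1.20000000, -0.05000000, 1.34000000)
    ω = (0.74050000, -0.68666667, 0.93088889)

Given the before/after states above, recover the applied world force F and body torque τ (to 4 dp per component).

F = (0.0000, 2.5000, -0.6000)
τ = (0.0900, -0.0900, -0.1900)

ω₁ − ω₀ = (0.04050000, -0.08666667, -0.06911111)
precession coupling = (-0.0720, 0.0140, 0.0588)
τ = I·(Δω/dt) + ω₀×(Iω₀) = (0.0900, -0.0900, -0.1900)
Δv = v₁−v₀ = (0.00000000, 0.25000000, -0.06000000)
m·(v₁−v₀)/dt = (0.0000, 2.5000, -0.6000)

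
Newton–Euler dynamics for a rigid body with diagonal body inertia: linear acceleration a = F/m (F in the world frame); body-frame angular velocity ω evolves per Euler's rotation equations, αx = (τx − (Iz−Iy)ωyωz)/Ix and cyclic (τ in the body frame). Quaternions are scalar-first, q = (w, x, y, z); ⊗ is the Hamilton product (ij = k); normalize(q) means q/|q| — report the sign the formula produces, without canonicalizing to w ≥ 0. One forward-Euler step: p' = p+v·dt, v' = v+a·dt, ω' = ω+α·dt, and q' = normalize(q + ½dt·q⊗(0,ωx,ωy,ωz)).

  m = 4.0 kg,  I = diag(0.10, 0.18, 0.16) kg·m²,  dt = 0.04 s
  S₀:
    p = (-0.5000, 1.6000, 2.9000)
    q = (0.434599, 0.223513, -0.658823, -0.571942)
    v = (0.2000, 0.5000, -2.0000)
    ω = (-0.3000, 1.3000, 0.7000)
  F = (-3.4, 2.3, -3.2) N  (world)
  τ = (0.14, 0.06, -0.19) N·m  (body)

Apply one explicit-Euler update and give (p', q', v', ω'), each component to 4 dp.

(τ − ω×Iω)/I = (1.5820, 0.2633, -0.9925)
new body rate ω' = (-0.2367, 1.3105, 0.6603)
2q̇ = q⊗(0,ω) = (1.3238832, 0.1519688, 0.5801022, 0.3971393)
updated quaternion q' = (0.4609, 0.2264, -0.6469, -0.5637)
new position p' = (-0.4920, 1.6200, 2.8200)
new velocity v' = (0.1660, 0.5230, -2.0320)

p' = (-0.4920, 1.6200, 2.8200)
q' = (0.4609, 0.2264, -0.6469, -0.5637)
v' = (0.1660, 0.5230, -2.0320)
ω' = (-0.2367, 1.3105, 0.6603)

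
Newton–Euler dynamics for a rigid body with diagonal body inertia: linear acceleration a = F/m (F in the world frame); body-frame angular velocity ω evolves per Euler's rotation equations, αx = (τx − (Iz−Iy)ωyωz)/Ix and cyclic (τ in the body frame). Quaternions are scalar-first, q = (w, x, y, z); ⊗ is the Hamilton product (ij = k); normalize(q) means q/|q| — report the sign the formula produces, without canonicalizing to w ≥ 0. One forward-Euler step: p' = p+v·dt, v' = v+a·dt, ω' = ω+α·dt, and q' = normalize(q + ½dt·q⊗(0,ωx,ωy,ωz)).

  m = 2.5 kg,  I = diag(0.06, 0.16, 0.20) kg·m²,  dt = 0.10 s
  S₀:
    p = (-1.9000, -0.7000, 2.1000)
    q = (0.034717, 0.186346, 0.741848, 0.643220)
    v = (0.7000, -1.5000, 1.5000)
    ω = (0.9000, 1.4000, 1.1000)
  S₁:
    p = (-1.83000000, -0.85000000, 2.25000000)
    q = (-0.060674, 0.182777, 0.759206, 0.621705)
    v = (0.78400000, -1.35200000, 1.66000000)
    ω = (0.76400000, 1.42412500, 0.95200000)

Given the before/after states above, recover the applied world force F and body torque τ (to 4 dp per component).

F = (2.1000, 3.7000, 4.0000)
τ = (-0.0200, -0.1000, -0.1700)

Δv = v₁−v₀ = (0.08400000, 0.14800000, 0.16000000)
applied force F = (2.1000, 3.7000, 4.0000)
rate change Δω = (-0.13600000, 0.02412500, -0.14800000)
τ = I·(Δω/dt) + ω₀×(Iω₀) = (-0.0200, -0.1000, -0.1700)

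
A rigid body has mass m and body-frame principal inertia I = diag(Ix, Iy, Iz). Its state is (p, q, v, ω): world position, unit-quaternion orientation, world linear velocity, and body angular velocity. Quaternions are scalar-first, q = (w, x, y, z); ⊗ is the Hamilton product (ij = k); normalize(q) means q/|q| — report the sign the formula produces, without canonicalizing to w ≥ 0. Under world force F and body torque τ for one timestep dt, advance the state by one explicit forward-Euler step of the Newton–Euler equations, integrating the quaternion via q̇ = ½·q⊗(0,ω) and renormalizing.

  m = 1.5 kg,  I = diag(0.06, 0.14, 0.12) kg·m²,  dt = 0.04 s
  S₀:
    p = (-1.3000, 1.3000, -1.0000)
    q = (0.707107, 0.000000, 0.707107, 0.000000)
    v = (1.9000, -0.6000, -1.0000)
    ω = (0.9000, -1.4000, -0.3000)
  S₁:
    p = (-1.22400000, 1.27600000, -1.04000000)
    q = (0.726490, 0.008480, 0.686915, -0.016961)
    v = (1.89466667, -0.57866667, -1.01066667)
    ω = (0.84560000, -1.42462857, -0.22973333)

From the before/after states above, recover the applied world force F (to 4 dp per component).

F = (-0.2000, 0.8000, -0.4000)

velocity change Δv = (-0.00533333, 0.02133333, -0.01066667)
F = m·Δv/dt = (-0.2000, 0.8000, -0.4000)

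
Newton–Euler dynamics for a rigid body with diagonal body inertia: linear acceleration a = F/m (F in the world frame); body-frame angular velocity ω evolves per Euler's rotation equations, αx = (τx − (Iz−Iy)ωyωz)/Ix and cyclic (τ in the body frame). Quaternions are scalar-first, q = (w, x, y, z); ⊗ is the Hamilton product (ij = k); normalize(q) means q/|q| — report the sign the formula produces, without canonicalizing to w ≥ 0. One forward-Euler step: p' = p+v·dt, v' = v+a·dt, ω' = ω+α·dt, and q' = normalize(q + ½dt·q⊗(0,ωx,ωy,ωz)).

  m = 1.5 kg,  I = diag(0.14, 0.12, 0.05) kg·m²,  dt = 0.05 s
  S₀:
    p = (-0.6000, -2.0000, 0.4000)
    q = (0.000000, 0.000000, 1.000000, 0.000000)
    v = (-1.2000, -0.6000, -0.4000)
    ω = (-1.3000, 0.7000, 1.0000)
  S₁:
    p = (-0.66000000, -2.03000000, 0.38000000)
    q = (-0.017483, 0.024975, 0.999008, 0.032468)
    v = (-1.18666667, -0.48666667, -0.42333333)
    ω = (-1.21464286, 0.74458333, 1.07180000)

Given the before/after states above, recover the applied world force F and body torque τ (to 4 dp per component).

F = (0.4000, 3.4000, -0.7000)
τ = (0.1900, -0.0100, 0.0900)

Δω = ω₁−ω₀ = (0.08535714, 0.04458333, 0.07180000)
gyro term ω₀×Iω₀ = (-0.0490, -0.1170, 0.0182)
I·α + gyro = (0.1900, -0.0100, 0.0900)
velocity change Δv = (0.01333333, 0.11333333, -0.02333333)
m·(v₁−v₀)/dt = (0.4000, 3.4000, -0.7000)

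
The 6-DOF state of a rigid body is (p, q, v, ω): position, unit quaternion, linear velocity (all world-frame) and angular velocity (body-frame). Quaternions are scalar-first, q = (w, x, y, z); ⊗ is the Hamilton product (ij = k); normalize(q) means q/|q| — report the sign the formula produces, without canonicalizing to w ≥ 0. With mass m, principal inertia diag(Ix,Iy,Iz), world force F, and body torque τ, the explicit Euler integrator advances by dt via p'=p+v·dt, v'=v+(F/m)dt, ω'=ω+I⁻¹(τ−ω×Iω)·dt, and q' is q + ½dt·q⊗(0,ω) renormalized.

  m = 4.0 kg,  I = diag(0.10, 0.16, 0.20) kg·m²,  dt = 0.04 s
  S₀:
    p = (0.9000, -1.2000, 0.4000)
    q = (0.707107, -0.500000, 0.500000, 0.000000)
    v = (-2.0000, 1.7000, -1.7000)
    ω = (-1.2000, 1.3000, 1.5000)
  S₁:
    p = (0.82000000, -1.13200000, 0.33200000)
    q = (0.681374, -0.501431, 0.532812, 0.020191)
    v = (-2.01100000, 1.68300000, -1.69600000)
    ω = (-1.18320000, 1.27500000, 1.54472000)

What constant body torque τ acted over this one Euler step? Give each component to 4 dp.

τ = (0.1200, 0.0800, 0.1300)

rate change Δω = (0.01680000, -0.02500000, 0.04472000)
precession coupling = (0.0780, 0.1800, -0.0936)
τ = I·(Δω/dt) + ω₀×(Iω₀) = (0.1200, 0.0800, 0.1300)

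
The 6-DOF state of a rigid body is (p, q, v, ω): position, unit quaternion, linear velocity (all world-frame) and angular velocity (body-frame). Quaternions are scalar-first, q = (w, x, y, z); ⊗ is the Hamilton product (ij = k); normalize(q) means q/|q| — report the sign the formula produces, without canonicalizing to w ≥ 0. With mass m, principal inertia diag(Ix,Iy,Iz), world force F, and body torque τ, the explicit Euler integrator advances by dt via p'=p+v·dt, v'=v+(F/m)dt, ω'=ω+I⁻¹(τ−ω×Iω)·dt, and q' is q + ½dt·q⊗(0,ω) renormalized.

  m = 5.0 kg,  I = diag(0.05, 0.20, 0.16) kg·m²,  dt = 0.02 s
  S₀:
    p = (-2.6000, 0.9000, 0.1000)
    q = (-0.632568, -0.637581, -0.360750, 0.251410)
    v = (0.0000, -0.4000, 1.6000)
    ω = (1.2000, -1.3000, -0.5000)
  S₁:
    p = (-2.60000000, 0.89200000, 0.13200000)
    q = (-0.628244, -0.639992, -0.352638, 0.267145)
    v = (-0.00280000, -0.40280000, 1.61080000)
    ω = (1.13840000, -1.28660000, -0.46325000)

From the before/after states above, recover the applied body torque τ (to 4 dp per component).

τ = (-0.1800, 0.2000, 0.0600)

Δω = ω₁−ω₀ = (-0.06160000, 0.01340000, 0.03675000)
applied torque τ = (-0.1800, 0.2000, 0.0600)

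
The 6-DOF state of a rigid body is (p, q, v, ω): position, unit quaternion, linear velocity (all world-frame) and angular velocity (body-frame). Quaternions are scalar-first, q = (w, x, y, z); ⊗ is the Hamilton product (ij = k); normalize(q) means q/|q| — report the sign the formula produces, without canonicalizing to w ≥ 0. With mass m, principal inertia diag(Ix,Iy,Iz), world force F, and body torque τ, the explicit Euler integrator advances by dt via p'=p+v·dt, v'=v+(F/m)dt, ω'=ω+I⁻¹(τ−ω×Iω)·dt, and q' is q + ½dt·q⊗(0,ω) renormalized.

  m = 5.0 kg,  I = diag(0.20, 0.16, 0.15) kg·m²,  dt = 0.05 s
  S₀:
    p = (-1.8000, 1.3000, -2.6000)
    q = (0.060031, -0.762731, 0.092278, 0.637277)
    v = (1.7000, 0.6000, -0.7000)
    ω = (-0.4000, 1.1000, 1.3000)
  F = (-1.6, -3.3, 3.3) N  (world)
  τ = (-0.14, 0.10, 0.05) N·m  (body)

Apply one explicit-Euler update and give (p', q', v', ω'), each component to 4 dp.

p' = (-1.7150, 1.3300, -2.6350)
q' = (0.0291, -0.7771, 0.1122, 0.6186)
v' = (1.6840, 0.5670, -0.6670)
ω' = (-0.4314, 1.1394, 1.3108)

angular accel α = (-0.6285, 0.7875, 0.2160)
new body rate ω' = (-0.4314, 1.1394, 1.3108)
q⊗(0,ω) = (-1.2350583, -0.6050557, 0.8026736, -0.7240526)
q' = normalize(q + ½dt·q⊗(0,ω)) = (0.0291, -0.7771, 0.1122, 0.6186)
a = (-0.3200, -0.6600, 0.6600)
p' = p + v·dt = (-1.7150, 1.3300, -2.6350)
v' = v + a·dt = (1.6840, 0.5670, -0.6670)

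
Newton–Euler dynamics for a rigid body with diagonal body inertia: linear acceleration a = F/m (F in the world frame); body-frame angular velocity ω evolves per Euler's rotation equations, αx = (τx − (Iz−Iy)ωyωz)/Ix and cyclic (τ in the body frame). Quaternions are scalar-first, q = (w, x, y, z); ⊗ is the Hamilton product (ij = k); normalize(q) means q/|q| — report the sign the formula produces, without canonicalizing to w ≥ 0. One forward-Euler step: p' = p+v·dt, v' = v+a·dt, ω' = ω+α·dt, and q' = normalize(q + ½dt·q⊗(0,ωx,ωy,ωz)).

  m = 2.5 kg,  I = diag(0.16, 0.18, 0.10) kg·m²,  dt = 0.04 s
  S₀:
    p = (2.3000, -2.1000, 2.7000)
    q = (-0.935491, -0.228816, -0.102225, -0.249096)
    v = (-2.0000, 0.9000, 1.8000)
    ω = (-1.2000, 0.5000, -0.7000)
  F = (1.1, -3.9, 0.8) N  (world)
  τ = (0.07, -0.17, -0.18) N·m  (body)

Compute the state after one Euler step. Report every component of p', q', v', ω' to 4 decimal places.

p' = (2.2200, -2.0640, 2.7720)
q' = (-0.9430, -0.2024, -0.1088, -0.2406)
v' = (-1.9824, 0.8376, 1.8128)
ω' = (-1.1895, 0.4510, -0.7672)

(τ − ω×Iω)/I = (0.2625, -1.2244, -1.6800)
ω + α·dt = (-1.1895, 0.4510, -0.7672)
Hamilton product q⊗(0,ω) = (-0.3978339, 1.3186947, -0.3290015, 0.4177657)
q' = normalize(q + ½dt·q⊗(0,ω)) = (-0.9430, -0.2024, -0.1088, -0.2406)
a = (0.4400, -1.5600, 0.3200)
new position p' = (2.2200, -2.0640, 2.7720)
v + (F/m)dt = (-1.9824, 0.8376, 1.8128)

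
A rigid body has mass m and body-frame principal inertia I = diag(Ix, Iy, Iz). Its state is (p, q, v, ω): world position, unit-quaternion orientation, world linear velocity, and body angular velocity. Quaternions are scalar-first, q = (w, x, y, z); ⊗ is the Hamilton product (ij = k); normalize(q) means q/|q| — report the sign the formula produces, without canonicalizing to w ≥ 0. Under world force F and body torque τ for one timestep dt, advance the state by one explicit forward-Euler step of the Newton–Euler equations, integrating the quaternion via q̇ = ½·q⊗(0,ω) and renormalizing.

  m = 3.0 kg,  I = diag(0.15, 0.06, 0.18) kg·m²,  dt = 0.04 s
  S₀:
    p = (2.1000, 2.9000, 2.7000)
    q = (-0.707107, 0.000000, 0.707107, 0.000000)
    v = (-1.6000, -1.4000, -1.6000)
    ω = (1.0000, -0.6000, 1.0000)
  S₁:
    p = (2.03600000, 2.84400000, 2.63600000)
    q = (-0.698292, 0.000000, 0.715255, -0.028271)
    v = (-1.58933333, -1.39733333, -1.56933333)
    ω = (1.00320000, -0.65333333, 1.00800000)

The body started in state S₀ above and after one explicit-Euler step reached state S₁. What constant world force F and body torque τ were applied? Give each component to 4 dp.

F = (0.8000, 0.2000, 2.3000)
τ = (-0.0600, -0.1100, 0.0900)

rate change Δω = (0.00320000, -0.05333333, 0.00800000)
gyro term ω₀×Iω₀ = (-0.0720, -0.0300, 0.0540)
I·α + gyro = (-0.0600, -0.1100, 0.0900)
velocity change Δv = (0.01066667, 0.00266667, 0.03066667)
applied force F = (0.8000, 0.2000, 2.3000)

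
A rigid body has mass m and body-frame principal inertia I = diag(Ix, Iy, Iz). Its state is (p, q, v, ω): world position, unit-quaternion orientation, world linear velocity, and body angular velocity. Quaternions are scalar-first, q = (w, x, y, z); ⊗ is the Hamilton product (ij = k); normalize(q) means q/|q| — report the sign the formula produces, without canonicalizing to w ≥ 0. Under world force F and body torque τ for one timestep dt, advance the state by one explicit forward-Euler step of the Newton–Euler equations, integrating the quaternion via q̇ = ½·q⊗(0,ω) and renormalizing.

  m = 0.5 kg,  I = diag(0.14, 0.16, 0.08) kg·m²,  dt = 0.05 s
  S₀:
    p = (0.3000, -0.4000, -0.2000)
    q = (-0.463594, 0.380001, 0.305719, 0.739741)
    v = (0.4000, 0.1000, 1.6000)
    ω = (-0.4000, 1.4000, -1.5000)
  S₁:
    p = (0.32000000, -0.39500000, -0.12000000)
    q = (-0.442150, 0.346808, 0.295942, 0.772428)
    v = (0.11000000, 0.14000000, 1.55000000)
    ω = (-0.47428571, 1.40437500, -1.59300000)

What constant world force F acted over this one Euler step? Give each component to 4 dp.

F = (-2.9000, 0.4000, -0.5000)

Δv = v₁−v₀ = (-0.29000000, 0.04000000, -0.05000000)
F = m·Δv/dt = (-2.9000, 0.4000, -0.5000)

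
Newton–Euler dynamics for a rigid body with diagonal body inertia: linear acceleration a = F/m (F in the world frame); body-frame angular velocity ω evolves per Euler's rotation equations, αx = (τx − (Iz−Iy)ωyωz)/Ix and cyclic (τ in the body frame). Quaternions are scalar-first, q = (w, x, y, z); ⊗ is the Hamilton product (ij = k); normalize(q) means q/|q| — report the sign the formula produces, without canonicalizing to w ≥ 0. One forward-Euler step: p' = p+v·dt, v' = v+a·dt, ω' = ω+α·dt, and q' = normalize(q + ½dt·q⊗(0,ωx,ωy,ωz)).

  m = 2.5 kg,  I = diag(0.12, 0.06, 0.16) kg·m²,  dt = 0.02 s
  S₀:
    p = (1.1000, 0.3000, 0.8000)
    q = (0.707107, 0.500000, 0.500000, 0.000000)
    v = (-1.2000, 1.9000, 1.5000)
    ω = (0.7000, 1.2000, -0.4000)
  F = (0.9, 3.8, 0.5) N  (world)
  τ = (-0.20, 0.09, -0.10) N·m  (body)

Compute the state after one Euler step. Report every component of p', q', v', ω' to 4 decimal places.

p' = (1.0760, 0.3380, 0.8300)
q' = (0.6975, 0.5029, 0.5104, -0.0003)
v' = (-1.1928, 1.9304, 1.5040)
ω' = (0.6747, 1.2263, -0.4062)

α = I⁻¹(τ − ω×Iω) = (-1.2667, 1.3133, -0.3100)
ω' = ω + α·dt = (0.6747, 1.2263, -0.4062)
2q̇ = q⊗(0,ω) = (-0.9500000, 0.2949749, 1.0485284, -0.0328428)
q' = normalize(q + ½dt·q⊗(0,ω)) = (0.6975, 0.5029, 0.5104, -0.0003)
a = F/m = (0.3600, 1.5200, 0.2000)
p + v·dt = (1.0760, 0.3380, 0.8300)
v' = v + a·dt = (-1.1928, 1.9304, 1.5040)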